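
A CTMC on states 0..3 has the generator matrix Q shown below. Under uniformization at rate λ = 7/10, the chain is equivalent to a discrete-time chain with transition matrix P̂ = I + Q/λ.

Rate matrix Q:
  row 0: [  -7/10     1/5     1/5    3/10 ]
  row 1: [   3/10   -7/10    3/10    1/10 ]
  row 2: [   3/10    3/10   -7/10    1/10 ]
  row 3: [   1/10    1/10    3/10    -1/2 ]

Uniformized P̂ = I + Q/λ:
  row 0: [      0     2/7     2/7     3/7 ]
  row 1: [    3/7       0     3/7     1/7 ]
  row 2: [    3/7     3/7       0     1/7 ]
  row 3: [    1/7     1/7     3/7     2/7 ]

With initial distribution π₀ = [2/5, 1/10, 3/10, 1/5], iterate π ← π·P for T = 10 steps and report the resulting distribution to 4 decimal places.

π = [0.2500, 0.2250, 0.2750, 0.2500]

t=0: π = [0.4000, 0.1000, 0.3000, 0.2000]
t=1: π = [0.2000, 0.2714, 0.2429, 0.2857]
t=2: π = [0.2612, 0.2020, 0.2959, 0.2408]
t=3: π = [0.2478, 0.2359, 0.2644, 0.2519]
t=4: π = [0.2504, 0.2201, 0.2798, 0.2496]
t=5: π = [0.2499, 0.2271, 0.2729, 0.2501]
t=6: π = [0.2500, 0.2241, 0.2759, 0.2500]
t=7: π = [0.2500, 0.2254, 0.2746, 0.2500]
t=8: π = [0.2500, 0.2248, 0.2752, 0.2500]
t=9: π = [0.2500, 0.2251, 0.2749, 0.2500]
t=10: π = [0.2500, 0.2250, 0.2750, 0.2500]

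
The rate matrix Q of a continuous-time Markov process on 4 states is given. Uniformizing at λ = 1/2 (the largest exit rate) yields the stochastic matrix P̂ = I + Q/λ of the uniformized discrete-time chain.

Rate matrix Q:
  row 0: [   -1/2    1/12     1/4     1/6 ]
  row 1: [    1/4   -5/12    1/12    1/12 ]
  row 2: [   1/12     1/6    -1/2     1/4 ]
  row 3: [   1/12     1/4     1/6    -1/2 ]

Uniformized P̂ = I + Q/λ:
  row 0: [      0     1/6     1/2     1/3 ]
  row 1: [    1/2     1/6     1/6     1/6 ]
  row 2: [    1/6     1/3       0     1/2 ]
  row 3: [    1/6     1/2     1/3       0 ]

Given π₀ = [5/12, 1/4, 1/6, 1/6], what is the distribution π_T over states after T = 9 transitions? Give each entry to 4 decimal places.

t=0: π = [0.4167, 0.2500, 0.1667, 0.1667]
t=1: π = [0.1806, 0.2500, 0.3056, 0.2639]
t=2: π = [0.2199, 0.3056, 0.2199, 0.2546]
t=3: π = [0.2319, 0.2882, 0.2458, 0.2342]
t=4: π = [0.2241, 0.2857, 0.2420, 0.2482]
t=5: π = [0.2245, 0.2897, 0.2424, 0.2433]
t=6: π = [0.2258, 0.2882, 0.2417, 0.2443]
t=7: π = [0.2251, 0.2884, 0.2424, 0.2441]
t=8: π = [0.2253, 0.2884, 0.2420, 0.2443]
t=9: π = [0.2253, 0.2884, 0.2421, 0.2442]

π = [0.2253, 0.2884, 0.2421, 0.2442]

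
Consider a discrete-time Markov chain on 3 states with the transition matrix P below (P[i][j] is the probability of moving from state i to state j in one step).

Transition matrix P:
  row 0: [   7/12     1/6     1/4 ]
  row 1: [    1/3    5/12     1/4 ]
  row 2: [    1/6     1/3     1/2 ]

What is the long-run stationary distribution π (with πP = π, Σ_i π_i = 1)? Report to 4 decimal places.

π = [0.3704, 0.2963, 0.3333]

Balance equations π_j = Σ_i π_i·P[i][j]:
  π_0 = 7/12·π_0 + 1/3·π_1 + 1/6·π_2
  π_1 = 1/6·π_0 + 5/12·π_1 + 1/3·π_2
  normalize: π_0 + π_1 + π_2 = 1
Solving the linear system gives exactly π = [10/27, 8/27, 1/3].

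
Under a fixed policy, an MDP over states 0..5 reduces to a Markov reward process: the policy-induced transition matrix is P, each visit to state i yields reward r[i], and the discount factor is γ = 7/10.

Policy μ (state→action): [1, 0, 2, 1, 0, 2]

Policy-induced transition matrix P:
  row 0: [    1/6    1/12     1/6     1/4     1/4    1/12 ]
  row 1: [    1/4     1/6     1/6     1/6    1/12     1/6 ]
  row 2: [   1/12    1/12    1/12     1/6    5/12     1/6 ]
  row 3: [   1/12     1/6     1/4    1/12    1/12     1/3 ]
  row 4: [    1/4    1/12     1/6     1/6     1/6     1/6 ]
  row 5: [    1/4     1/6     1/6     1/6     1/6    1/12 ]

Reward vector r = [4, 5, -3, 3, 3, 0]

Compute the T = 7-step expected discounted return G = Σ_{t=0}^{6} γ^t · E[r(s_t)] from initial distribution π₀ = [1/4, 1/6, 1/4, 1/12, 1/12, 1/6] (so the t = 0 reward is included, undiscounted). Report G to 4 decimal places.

t=0: π = [0.2500, 0.1667, 0.2500, 0.0833, 0.0833, 0.1667], E[r] = 1.5833, γ^t·E[r] = 1.583333, running G = 1.583333
t=1: π = [0.1736, 0.1181, 0.1528, 0.1806, 0.2292, 0.1458], E[r] = 2.0556, γ^t·E[r] = 1.438889, running G = 3.022222
t=2: π = [0.1800, 0.1204, 0.1690, 0.1661, 0.1944, 0.1701], E[r] = 1.8964, γ^t·E[r] = 0.929242, running G = 3.951464
t=3: π = [0.1792, 0.1214, 0.1664, 0.1678, 0.2000, 0.1652], E[r] = 1.9279, γ^t·E[r] = 0.661254, running G = 4.612718
t=4: π = [0.1794, 0.1212, 0.1668, 0.1676, 0.1991, 0.1659], E[r] = 1.9232, γ^t·E[r] = 0.461767, running G = 5.074486
t=5: π = [0.1793, 0.1212, 0.1667, 0.1676, 0.1992, 0.1658], E[r] = 1.9239, γ^t·E[r] = 0.323348, running G = 5.397833
t=6: π = [0.1793, 0.1212, 0.1667, 0.1676, 0.1992, 0.1658], E[r] = 1.9238, γ^t·E[r] = 0.226331, running G = 5.624165

G = 5.6242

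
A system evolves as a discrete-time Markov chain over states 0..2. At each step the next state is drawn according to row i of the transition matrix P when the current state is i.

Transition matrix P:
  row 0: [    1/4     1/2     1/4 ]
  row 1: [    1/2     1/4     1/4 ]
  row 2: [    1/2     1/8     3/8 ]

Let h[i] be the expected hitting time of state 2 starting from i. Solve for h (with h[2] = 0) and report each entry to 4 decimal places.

h = [4.0000, 4.0000, 0.0000]

First-step conditioning: h[2] = 0; for i ≠ 2, h[i] = 1 + Σ_k P[i][k]·h[k].
  h[0] = 1 + 1/4·h[0] + 1/2·h[1]
  h[1] = 1 + 1/2·h[0] + 1/4·h[1]
Solving the 2×2 linear system over states ≠ 2 gives exactly h = [4, 4, 0] (h[2] = 0 is the target).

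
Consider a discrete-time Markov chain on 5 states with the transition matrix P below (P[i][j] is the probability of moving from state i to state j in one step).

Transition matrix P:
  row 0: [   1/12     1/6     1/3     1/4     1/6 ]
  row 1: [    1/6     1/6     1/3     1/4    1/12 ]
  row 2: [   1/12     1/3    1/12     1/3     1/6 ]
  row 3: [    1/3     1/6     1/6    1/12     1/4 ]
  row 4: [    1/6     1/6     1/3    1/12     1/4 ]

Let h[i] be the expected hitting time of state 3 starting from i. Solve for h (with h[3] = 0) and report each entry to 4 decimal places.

h = [4.0797, 4.0179, 3.7995, 0.0000, 4.8214]

First-step conditioning: h[3] = 0; for i ≠ 3, h[i] = 1 + Σ_k P[i][k]·h[k].
  h[0] = 1 + 1/12·h[0] + 1/6·h[1] + 1/3·h[2] + 1/6·h[4]
  h[1] = 1 + 1/6·h[0] + 1/6·h[1] + 1/3·h[2] + 1/12·h[4]
  h[2] = 1 + 1/12·h[0] + 1/3·h[1] + 1/12·h[2] + 1/6·h[4]
  h[4] = 1 + 1/6·h[0] + 1/6·h[1] + 1/3·h[2] + 1/4·h[4]
Solving the 4×4 linear system over states ≠ 3 gives exactly h = [1485/364, 225/56, 1383/364, 0, 135/28] (h[3] = 0 is the target).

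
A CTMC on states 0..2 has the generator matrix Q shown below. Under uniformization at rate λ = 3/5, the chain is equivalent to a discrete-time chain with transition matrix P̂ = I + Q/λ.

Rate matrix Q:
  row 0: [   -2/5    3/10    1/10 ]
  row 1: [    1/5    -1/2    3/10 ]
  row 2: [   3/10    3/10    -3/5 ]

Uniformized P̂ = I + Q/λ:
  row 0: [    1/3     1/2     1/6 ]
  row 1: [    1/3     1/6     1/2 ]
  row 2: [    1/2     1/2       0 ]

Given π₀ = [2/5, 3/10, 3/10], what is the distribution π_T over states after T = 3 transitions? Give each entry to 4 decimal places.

π = [0.3773, 0.3778, 0.2449]

t=0: π = [0.4000, 0.3000, 0.3000]
t=1: π = [0.3833, 0.4000, 0.2167]
t=2: π = [0.3694, 0.3667, 0.2639]
t=3: π = [0.3773, 0.3778, 0.2449]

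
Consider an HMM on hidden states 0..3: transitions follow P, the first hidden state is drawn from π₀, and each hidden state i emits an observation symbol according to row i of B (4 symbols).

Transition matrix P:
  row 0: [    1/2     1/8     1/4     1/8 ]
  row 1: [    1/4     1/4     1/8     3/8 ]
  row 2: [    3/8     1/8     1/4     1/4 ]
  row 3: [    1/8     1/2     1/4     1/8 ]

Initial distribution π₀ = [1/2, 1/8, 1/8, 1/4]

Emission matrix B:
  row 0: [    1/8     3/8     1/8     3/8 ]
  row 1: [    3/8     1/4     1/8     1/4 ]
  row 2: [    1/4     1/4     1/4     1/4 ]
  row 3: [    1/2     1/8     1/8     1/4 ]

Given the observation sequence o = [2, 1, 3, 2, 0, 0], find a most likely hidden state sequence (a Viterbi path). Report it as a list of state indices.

t=0: δ = [6.250e-02, 1.562e-02, 3.125e-02, 3.125e-02]  (obs o_0=2)
t=1: δ = [1.172e-02, 3.906e-03, 3.906e-03, 9.766e-04]  ψ = [0, 3, 0, 0]  (obs o_1=1)
t=2: δ = [2.197e-03, 3.662e-04, 7.324e-04, 3.662e-04]  ψ = [0, 0, 0, 0]  (obs o_2=3)
t=3: δ = [1.373e-04, 3.433e-05, 1.373e-04, 3.433e-05]  ψ = [0, 0, 0, 0]  (obs o_3=2)
t=4: δ = [8.583e-06, 6.437e-06, 8.583e-06, 1.717e-05]  ψ = [0, 0, 0, 2]  (obs o_4=0)
t=5: δ = [5.364e-07, 3.219e-06, 1.073e-06, 1.207e-06]  ψ = [0, 3, 3, 1]  (obs o_5=0)
backtrack: best end state = 1; path = [0, 0, 0, 2, 3, 1]

path = [0, 0, 0, 2, 3, 1]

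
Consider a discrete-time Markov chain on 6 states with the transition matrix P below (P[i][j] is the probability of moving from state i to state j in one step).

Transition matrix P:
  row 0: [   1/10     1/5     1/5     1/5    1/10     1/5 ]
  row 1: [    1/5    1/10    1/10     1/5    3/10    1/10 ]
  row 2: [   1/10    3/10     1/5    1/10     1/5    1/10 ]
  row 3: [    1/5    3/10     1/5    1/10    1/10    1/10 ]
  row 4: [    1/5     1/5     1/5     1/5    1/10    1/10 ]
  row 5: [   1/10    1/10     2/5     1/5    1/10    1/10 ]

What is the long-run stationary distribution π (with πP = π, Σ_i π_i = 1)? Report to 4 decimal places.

Balance equations π_j = Σ_i π_i·P[i][j]:
  π_0 = 1/10·π_0 + 1/5·π_1 + 1/10·π_2 + 1/5·π_3 + 1/5·π_4 + 1/10·π_5
  π_1 = 1/5·π_0 + 1/10·π_1 + 3/10·π_2 + 3/10·π_3 + 1/5·π_4 + 1/10·π_5
  π_2 = 1/5·π_0 + 1/10·π_1 + 1/5·π_2 + 1/5·π_3 + 1/5·π_4 + 2/5·π_5
  π_3 = 1/5·π_0 + 1/5·π_1 + 1/10·π_2 + 1/10·π_3 + 1/5·π_4 + 1/5·π_5
  π_4 = 1/10·π_0 + 3/10·π_1 + 1/5·π_2 + 1/10·π_3 + 1/10·π_4 + 1/10·π_5
  normalize: π_0 + π_1 + π_2 + π_3 + π_4 + π_5 = 1
Solving the linear system gives exactly π = [20747/135673, 27760/135673, 27487/135673, 22169/135673, 21868/135673, 15642/135673].

π = [0.1529, 0.2046, 0.2026, 0.1634, 0.1612, 0.1153]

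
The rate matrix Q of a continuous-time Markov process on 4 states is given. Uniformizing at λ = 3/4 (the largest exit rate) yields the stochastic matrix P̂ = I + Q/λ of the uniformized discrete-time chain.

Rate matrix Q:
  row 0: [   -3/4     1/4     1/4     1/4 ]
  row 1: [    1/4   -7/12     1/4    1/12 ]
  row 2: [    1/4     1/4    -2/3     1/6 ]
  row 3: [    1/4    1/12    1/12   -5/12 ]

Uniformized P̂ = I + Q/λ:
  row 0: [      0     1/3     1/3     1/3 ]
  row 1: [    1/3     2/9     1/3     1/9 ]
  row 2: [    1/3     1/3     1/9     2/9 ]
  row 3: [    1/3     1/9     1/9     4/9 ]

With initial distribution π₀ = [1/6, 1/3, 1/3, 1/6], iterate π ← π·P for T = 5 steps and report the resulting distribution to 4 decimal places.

t=0: π = [0.1667, 0.3333, 0.3333, 0.1667]
t=1: π = [0.2778, 0.2593, 0.2222, 0.2407]
t=2: π = [0.2407, 0.2510, 0.2305, 0.2778]
t=3: π = [0.2531, 0.2437, 0.2204, 0.2828]
t=4: π = [0.2490, 0.2434, 0.2215, 0.2861]
t=5: π = [0.2503, 0.2427, 0.2205, 0.2864]

π = [0.2503, 0.2427, 0.2205, 0.2864]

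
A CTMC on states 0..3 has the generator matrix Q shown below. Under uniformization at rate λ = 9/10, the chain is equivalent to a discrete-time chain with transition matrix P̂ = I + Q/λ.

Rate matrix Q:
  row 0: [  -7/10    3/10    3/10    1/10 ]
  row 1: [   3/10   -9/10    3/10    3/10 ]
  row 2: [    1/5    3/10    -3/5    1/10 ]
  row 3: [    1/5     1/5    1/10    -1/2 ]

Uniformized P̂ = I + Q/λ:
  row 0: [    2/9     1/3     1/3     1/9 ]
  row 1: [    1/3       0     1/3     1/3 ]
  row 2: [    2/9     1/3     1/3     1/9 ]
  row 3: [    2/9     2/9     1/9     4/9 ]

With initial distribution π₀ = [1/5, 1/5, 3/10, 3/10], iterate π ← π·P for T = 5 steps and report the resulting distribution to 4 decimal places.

t=0: π = [0.2000, 0.2000, 0.3000, 0.3000]
t=1: π = [0.2444, 0.2333, 0.2667, 0.2556]
t=2: π = [0.2481, 0.2272, 0.2765, 0.2481]
t=3: π = [0.2475, 0.2300, 0.2782, 0.2443]
t=4: π = [0.2478, 0.2295, 0.2790, 0.2437]
t=5: π = [0.2477, 0.2298, 0.2792, 0.2433]

π = [0.2477, 0.2298, 0.2792, 0.2433]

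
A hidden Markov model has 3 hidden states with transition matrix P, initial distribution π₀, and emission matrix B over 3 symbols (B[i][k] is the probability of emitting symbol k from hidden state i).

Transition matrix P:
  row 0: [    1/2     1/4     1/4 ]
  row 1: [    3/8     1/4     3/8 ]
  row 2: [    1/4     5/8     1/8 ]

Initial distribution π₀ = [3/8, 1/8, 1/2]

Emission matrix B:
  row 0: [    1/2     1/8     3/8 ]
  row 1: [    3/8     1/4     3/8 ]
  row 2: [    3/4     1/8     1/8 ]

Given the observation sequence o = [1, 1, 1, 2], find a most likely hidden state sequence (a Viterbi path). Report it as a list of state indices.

path = [2, 1, 2, 1]

t=0: δ = [4.688e-02, 3.125e-02, 6.250e-02]  (obs o_0=1)
t=1: δ = [2.930e-03, 9.766e-03, 1.465e-03]  ψ = [0, 2, 0]  (obs o_1=1)
t=2: δ = [4.578e-04, 6.104e-04, 4.578e-04]  ψ = [1, 1, 1]  (obs o_2=1)
t=3: δ = [8.583e-05, 1.073e-04, 2.861e-05]  ψ = [0, 2, 1]  (obs o_3=2)
backtrack: best end state = 1; path = [2, 1, 2, 1]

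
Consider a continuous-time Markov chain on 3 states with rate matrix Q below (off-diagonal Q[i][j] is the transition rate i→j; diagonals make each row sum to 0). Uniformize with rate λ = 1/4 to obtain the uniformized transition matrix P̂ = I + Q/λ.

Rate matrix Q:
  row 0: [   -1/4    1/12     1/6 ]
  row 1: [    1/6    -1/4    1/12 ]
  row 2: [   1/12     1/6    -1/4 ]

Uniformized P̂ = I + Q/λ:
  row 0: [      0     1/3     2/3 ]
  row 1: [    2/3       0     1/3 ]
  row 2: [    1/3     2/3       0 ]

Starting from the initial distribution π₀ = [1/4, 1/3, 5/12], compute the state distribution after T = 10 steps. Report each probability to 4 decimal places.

π = [0.3330, 0.3337, 0.3333]

t=0: π = [0.2500, 0.3333, 0.4167]
t=1: π = [0.3611, 0.3611, 0.2778]
t=2: π = [0.3333, 0.3056, 0.3611]
t=3: π = [0.3241, 0.3519, 0.3241]
t=4: π = [0.3426, 0.3241, 0.3333]
t=5: π = [0.3272, 0.3364, 0.3364]
t=6: π = [0.3364, 0.3333, 0.3302]
t=7: π = [0.3323, 0.3323, 0.3354]
t=8: π = [0.3333, 0.3344, 0.3323]
t=9: π = [0.3337, 0.3326, 0.3337]
t=10: π = [0.3330, 0.3337, 0.3333]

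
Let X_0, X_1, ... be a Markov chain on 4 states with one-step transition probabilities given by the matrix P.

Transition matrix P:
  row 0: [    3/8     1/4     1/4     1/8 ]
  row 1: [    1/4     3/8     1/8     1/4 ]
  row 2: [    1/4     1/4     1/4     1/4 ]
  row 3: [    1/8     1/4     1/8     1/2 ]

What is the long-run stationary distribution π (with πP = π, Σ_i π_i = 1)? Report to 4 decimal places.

π = [0.2439, 0.2857, 0.1777, 0.2927]

Balance equations π_j = Σ_i π_i·P[i][j]:
  π_0 = 3/8·π_0 + 1/4·π_1 + 1/4·π_2 + 1/8·π_3
  π_1 = 1/4·π_0 + 3/8·π_1 + 1/4·π_2 + 1/4·π_3
  π_2 = 1/4·π_0 + 1/8·π_1 + 1/4·π_2 + 1/8·π_3
  normalize: π_0 + π_1 + π_2 + π_3 = 1
Solving the linear system gives exactly π = [10/41, 2/7, 51/287, 12/41].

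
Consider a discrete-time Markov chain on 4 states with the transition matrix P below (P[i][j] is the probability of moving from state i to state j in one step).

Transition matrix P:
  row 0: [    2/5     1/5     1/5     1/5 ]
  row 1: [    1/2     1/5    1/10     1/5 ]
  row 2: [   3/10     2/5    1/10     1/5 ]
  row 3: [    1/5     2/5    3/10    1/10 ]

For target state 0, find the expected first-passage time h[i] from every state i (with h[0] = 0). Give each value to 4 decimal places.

h = [0.0000, 2.3913, 2.8696, 3.1304]

First-step conditioning: h[0] = 0; for i ≠ 0, h[i] = 1 + Σ_k P[i][k]·h[k].
  h[1] = 1 + 1/5·h[1] + 1/10·h[2] + 1/5·h[3]
  h[2] = 1 + 2/5·h[1] + 1/10·h[2] + 1/5·h[3]
  h[3] = 1 + 2/5·h[1] + 3/10·h[2] + 1/10·h[3]
Solving the 3×3 linear system over states ≠ 0 gives exactly h = [0, 55/23, 66/23, 72/23] (h[0] = 0 is the target).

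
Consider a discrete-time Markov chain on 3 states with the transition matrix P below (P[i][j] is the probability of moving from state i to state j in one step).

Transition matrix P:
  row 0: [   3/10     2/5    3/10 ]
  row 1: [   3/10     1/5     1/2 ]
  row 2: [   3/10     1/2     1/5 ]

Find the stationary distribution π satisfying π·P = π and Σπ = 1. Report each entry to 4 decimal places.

Balance equations π_j = Σ_i π_i·P[i][j]:
  π_0 = 3/10·π_0 + 3/10·π_1 + 3/10·π_2
  π_1 = 2/5·π_0 + 1/5·π_1 + 1/2·π_2
  normalize: π_0 + π_1 + π_2 = 1
Solving the linear system gives exactly π = [3/10, 47/130, 22/65].

π = [0.3000, 0.3615, 0.3385]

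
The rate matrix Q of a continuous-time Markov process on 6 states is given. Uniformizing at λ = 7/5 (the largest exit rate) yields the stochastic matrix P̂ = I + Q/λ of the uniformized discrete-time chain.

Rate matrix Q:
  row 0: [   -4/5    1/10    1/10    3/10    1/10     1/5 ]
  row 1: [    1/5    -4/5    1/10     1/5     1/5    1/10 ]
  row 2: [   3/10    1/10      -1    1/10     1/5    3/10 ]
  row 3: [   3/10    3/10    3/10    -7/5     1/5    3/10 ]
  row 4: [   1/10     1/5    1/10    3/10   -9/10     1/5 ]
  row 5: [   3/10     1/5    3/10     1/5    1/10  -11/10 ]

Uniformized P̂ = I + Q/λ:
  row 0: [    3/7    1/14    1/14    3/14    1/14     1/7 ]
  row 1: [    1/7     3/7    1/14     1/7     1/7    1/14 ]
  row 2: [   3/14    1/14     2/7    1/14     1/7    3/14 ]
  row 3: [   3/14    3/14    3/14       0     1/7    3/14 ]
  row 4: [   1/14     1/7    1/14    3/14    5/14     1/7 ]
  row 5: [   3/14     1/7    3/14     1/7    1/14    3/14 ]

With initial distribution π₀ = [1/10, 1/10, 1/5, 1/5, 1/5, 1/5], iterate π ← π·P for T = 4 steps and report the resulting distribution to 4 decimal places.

t=0: π = [0.1000, 0.1000, 0.2000, 0.2000, 0.2000, 0.2000]
t=1: π = [0.2000, 0.1643, 0.1714, 0.1214, 0.1643, 0.1786]
t=2: π = [0.2219, 0.1719, 0.1510, 0.1393, 0.1510, 0.1648]
t=3: π = [0.2280, 0.1753, 0.1472, 0.1388, 0.1476, 0.1631]
t=4: π = [0.2295, 0.1761, 0.1461, 0.1393, 0.1466, 0.1624]

π = [0.2295, 0.1761, 0.1461, 0.1393, 0.1466, 0.1624]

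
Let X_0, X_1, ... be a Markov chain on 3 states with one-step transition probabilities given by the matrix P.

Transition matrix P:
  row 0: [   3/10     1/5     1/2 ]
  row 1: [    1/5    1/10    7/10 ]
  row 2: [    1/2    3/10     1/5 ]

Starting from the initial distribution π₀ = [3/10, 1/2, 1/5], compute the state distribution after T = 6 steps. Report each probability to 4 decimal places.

t=0: π = [0.3000, 0.5000, 0.2000]
t=1: π = [0.2900, 0.1700, 0.5400]
t=2: π = [0.3910, 0.2370, 0.3720]
t=3: π = [0.3507, 0.2135, 0.4358]
t=4: π = [0.3658, 0.2222, 0.4120]
t=5: π = [0.3602, 0.2190, 0.4209]
t=6: π = [0.3623, 0.2202, 0.4175]

π = [0.3623, 0.2202, 0.4175]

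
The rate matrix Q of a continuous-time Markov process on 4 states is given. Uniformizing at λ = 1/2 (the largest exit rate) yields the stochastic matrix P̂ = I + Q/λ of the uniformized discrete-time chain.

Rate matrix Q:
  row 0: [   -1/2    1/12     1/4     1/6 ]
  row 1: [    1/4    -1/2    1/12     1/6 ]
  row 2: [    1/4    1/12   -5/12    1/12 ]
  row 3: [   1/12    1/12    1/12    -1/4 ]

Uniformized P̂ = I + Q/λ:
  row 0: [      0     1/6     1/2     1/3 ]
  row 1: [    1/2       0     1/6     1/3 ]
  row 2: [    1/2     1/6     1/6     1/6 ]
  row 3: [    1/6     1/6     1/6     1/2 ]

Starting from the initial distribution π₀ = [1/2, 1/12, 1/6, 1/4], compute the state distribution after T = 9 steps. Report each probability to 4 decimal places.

π = [0.2555, 0.1429, 0.2520, 0.3496]

t=0: π = [0.5000, 0.0833, 0.1667, 0.2500]
t=1: π = [0.1667, 0.1528, 0.3333, 0.3472]
t=2: π = [0.3009, 0.1412, 0.2222, 0.3356]
t=3: π = [0.2377, 0.1431, 0.2670, 0.3522]
t=4: π = [0.2638, 0.1428, 0.2459, 0.3475]
t=5: π = [0.2523, 0.1429, 0.2546, 0.3503]
t=6: π = [0.2571, 0.1429, 0.2508, 0.3493]
t=7: π = [0.2550, 0.1429, 0.2524, 0.3498]
t=8: π = [0.2559, 0.1429, 0.2517, 0.3496]
t=9: π = [0.2555, 0.1429, 0.2520, 0.3496]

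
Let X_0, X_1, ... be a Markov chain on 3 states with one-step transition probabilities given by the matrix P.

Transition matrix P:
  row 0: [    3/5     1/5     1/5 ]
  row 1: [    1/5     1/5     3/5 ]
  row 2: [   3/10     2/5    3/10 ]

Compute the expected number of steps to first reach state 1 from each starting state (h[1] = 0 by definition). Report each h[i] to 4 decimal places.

First-step conditioning: h[1] = 0; for i ≠ 1, h[i] = 1 + Σ_k P[i][k]·h[k].
  h[0] = 1 + 3/5·h[0] + 1/5·h[2]
  h[2] = 1 + 3/10·h[0] + 3/10·h[2]
Solving the 2×2 linear system over states ≠ 1 gives exactly h = [45/11, 0, 35/11] (h[1] = 0 is the target).

h = [4.0909, 0.0000, 3.1818]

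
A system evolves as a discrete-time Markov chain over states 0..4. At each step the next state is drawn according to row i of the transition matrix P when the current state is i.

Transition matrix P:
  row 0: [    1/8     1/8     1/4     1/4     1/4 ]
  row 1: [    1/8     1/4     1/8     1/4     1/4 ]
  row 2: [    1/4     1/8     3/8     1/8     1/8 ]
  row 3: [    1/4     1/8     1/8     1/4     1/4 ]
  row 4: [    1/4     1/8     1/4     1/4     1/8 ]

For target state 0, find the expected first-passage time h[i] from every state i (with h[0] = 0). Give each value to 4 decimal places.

First-step conditioning: h[0] = 0; for i ≠ 0, h[i] = 1 + Σ_k P[i][k]·h[k].
  h[1] = 1 + 1/4·h[1] + 1/8·h[2] + 1/4·h[3] + 1/4·h[4]
  h[2] = 1 + 1/8·h[1] + 3/8·h[2] + 1/8·h[3] + 1/8·h[4]
  h[3] = 1 + 1/8·h[1] + 1/8·h[2] + 1/4·h[3] + 1/4·h[4]
  h[4] = 1 + 1/8·h[1] + 1/4·h[2] + 1/4·h[3] + 1/8·h[4]
Solving the 4×4 linear system over states ≠ 0 gives exactly h = [0, 64/13, 56/13, 56/13, 56/13] (h[0] = 0 is the target).

h = [0.0000, 4.9231, 4.3077, 4.3077, 4.3077]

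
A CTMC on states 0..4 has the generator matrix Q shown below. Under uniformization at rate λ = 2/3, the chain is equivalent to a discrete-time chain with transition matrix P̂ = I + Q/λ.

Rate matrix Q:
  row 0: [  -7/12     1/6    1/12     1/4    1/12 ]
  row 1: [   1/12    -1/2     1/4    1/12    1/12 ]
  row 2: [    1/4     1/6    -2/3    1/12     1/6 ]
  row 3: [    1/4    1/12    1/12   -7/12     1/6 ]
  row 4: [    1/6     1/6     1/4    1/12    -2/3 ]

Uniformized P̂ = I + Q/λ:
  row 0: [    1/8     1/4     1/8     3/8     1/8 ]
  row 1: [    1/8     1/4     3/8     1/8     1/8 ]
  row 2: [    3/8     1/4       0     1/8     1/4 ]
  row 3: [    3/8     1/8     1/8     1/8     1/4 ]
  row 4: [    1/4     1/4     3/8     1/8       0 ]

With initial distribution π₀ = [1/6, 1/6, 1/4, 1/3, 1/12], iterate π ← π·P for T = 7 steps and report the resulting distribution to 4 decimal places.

t=0: π = [0.1667, 0.1667, 0.2500, 0.3333, 0.0833]
t=1: π = [0.2813, 0.2083, 0.1563, 0.1667, 0.1875]
t=2: π = [0.2292, 0.2292, 0.2044, 0.1953, 0.1419]
t=3: π = [0.2427, 0.2256, 0.1922, 0.1823, 0.1572]
t=4: π = [0.2383, 0.2272, 0.1967, 0.1857, 0.1522]
t=5: π = [0.2396, 0.2268, 0.1953, 0.1846, 0.1538]
t=6: π = [0.2392, 0.2269, 0.1957, 0.1849, 0.1533]
t=7: π = [0.2393, 0.2269, 0.1956, 0.1848, 0.1534]

π = [0.2393, 0.2269, 0.1956, 0.1848, 0.1534]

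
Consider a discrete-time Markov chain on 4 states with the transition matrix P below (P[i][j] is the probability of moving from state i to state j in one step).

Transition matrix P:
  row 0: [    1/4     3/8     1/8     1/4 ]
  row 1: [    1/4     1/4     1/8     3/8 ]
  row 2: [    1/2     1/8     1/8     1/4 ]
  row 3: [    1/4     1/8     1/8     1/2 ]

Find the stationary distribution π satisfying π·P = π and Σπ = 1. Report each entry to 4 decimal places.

π = [0.2813, 0.2232, 0.1250, 0.3705]

Balance equations π_j = Σ_i π_i·P[i][j]:
  π_0 = 1/4·π_0 + 1/4·π_1 + 1/2·π_2 + 1/4·π_3
  π_1 = 3/8·π_0 + 1/4·π_1 + 1/8·π_2 + 1/8·π_3
  π_2 = 1/8·π_0 + 1/8·π_1 + 1/8·π_2 + 1/8·π_3
  normalize: π_0 + π_1 + π_2 + π_3 = 1
Solving the linear system gives exactly π = [9/32, 25/112, 1/8, 83/224].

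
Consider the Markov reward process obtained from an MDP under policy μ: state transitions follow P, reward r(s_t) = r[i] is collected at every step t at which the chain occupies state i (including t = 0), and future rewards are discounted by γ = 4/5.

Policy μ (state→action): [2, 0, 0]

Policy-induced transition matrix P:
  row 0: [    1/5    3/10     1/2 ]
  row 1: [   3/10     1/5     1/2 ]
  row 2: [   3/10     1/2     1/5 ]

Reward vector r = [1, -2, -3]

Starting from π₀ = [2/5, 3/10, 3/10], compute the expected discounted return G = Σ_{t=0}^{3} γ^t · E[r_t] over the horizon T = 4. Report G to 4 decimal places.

G = -4.2026

t=0: π = [0.4000, 0.3000, 0.3000], E[r] = -1.1000, γ^t·E[r] = -1.100000, running G = -1.100000
t=1: π = [0.2600, 0.3300, 0.4100], E[r] = -1.6300, γ^t·E[r] = -1.304000, running G = -2.404000
t=2: π = [0.2740, 0.3490, 0.3770], E[r] = -1.5550, γ^t·E[r] = -0.995200, running G = -3.399200
t=3: π = [0.2726, 0.3405, 0.3869], E[r] = -1.5691, γ^t·E[r] = -0.803379, running G = -4.202579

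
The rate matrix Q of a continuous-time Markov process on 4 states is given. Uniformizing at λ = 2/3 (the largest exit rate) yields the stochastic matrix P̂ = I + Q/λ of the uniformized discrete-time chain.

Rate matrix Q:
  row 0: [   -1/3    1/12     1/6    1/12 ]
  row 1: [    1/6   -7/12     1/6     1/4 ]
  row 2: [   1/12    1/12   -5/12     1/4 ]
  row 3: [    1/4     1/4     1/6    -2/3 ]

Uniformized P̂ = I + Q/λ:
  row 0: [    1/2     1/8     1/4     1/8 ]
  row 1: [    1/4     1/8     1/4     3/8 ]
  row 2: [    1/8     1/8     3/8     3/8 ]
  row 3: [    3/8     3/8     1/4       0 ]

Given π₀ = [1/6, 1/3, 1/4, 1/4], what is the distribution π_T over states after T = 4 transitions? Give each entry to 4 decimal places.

t=0: π = [0.1667, 0.3333, 0.2500, 0.2500]
t=1: π = [0.2917, 0.1875, 0.2813, 0.2396]
t=2: π = [0.3177, 0.1849, 0.2852, 0.2122]
t=3: π = [0.3203, 0.1781, 0.2856, 0.2160]
t=4: π = [0.3214, 0.1790, 0.2857, 0.2139]

π = [0.3214, 0.1790, 0.2857, 0.2139]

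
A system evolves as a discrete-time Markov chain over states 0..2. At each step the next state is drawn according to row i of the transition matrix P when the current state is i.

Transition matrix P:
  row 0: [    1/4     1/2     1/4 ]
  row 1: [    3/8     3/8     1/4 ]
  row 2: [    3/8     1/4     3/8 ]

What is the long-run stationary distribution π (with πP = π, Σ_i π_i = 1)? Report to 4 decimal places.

Balance equations π_j = Σ_i π_i·P[i][j]:
  π_0 = 1/4·π_0 + 3/8·π_1 + 3/8·π_2
  π_1 = 1/2·π_0 + 3/8·π_1 + 1/4·π_2
  normalize: π_0 + π_1 + π_2 = 1
Solving the linear system gives exactly π = [1/3, 8/21, 2/7].

π = [0.3333, 0.3810, 0.2857]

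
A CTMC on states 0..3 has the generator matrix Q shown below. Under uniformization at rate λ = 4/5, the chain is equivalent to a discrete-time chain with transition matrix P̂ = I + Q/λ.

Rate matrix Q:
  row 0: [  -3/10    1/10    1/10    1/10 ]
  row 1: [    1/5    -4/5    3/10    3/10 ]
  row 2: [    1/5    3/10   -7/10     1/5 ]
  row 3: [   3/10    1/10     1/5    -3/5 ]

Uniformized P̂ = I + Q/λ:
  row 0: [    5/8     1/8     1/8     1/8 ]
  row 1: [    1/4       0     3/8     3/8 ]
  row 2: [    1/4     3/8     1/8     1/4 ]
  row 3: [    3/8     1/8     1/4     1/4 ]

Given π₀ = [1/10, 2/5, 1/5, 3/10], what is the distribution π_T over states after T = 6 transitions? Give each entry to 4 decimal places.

π = [0.4424, 0.1535, 0.1901, 0.2139]

t=0: π = [0.1000, 0.4000, 0.2000, 0.3000]
t=1: π = [0.3250, 0.1250, 0.2625, 0.2875]
t=2: π = [0.4078, 0.1750, 0.1922, 0.2250]
t=3: π = [0.4311, 0.1512, 0.1969, 0.2209]
t=4: π = [0.4393, 0.1553, 0.1904, 0.2150]
t=5: π = [0.4416, 0.1532, 0.1907, 0.2145]
t=6: π = [0.4424, 0.1535, 0.1901, 0.2139]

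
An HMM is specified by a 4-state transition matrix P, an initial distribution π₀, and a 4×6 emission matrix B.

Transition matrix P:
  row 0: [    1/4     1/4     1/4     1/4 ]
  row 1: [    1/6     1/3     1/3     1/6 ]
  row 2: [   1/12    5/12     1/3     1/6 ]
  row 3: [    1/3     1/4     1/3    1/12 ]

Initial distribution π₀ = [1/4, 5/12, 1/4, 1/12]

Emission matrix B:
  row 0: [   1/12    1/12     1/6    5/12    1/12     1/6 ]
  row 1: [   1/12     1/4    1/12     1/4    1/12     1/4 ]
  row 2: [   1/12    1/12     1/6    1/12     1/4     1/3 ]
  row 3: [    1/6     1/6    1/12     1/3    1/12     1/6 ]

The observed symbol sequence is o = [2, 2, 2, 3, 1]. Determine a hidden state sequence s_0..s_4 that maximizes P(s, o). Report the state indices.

path = [2, 2, 2, 1, 1]

t=0: δ = [4.167e-02, 3.472e-02, 4.167e-02, 6.944e-03]  (obs o_0=2)
t=1: δ = [1.736e-03, 1.447e-03, 2.315e-03, 8.681e-04]  ψ = [0, 2, 2, 0]  (obs o_1=2)
t=2: δ = [7.234e-05, 8.038e-05, 1.286e-04, 3.617e-05]  ψ = [0, 2, 2, 0]  (obs o_2=2)
t=3: δ = [7.535e-06, 1.340e-05, 3.572e-06, 7.144e-06]  ψ = [0, 2, 2, 2]  (obs o_3=3)
t=4: δ = [1.985e-07, 1.116e-06, 3.721e-07, 3.721e-07]  ψ = [3, 1, 1, 1]  (obs o_4=1)
backtrack: best end state = 1; path = [2, 2, 2, 1, 1]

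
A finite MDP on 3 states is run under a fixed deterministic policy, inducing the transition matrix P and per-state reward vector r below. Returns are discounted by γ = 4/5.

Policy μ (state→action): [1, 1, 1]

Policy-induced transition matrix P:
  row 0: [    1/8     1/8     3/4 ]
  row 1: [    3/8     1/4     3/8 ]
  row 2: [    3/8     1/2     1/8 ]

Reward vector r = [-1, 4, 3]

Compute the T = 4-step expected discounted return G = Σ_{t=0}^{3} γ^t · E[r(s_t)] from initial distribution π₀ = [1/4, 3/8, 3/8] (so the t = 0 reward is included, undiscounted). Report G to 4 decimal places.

t=0: π = [0.2500, 0.3750, 0.3750], E[r] = 2.3750, γ^t·E[r] = 2.375000, running G = 2.375000
t=1: π = [0.3125, 0.3125, 0.3750], E[r] = 2.0625, γ^t·E[r] = 1.650000, running G = 4.025000
t=2: π = [0.2969, 0.3047, 0.3984], E[r] = 2.1172, γ^t·E[r] = 1.355000, running G = 5.380000
t=3: π = [0.3008, 0.3125, 0.3867], E[r] = 2.1094, γ^t·E[r] = 1.080000, running G = 6.460000

G = 6.4600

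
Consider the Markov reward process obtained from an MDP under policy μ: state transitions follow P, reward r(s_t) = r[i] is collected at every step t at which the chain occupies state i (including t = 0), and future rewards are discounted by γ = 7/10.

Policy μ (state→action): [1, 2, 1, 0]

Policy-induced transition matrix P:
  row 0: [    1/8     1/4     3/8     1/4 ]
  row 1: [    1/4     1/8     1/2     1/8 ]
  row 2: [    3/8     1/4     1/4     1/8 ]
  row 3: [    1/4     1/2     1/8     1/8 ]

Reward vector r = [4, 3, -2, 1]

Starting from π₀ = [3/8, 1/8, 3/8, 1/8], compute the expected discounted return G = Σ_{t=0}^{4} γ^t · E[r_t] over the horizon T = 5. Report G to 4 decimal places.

G = 3.5971

t=0: π = [0.3750, 0.1250, 0.3750, 0.1250], E[r] = 1.2500, γ^t·E[r] = 1.250000, running G = 1.250000
t=1: π = [0.2500, 0.2656, 0.3125, 0.1719], E[r] = 1.3438, γ^t·E[r] = 0.940625, running G = 2.190625
t=2: π = [0.2578, 0.2598, 0.3262, 0.1563], E[r] = 1.3145, γ^t·E[r] = 0.644082, running G = 2.834707
t=3: π = [0.2585, 0.2566, 0.3276, 0.1572], E[r] = 1.3059, γ^t·E[r] = 0.447927, running G = 3.282634
t=4: π = [0.2586, 0.2572, 0.3268, 0.1573], E[r] = 1.3099, γ^t·E[r] = 0.314516, running G = 3.597149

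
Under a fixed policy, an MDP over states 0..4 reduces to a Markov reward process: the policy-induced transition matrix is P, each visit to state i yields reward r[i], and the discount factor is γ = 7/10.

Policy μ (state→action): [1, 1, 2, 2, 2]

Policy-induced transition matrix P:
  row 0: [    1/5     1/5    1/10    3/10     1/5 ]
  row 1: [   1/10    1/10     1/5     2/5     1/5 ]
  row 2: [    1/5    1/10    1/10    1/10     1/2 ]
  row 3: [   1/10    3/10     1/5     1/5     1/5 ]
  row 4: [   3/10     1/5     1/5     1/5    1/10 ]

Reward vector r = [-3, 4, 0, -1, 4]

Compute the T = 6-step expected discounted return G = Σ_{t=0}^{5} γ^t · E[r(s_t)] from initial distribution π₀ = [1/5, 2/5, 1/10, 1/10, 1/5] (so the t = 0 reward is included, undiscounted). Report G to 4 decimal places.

t=0: π = [0.2000, 0.4000, 0.1000, 0.1000, 0.2000], E[r] = 1.7000, γ^t·E[r] = 1.700000, running G = 1.700000
t=1: π = [0.1700, 0.1600, 0.1700, 0.2900, 0.2100], E[r] = 0.6800, γ^t·E[r] = 0.476000, running G = 2.176000
t=2: π = [0.1760, 0.1960, 0.1660, 0.2320, 0.2300], E[r] = 0.9440, γ^t·E[r] = 0.462560, running G = 2.638560
t=3: π = [0.1802, 0.1870, 0.1658, 0.2402, 0.2268], E[r] = 0.8744, γ^t·E[r] = 0.299919, running G = 2.938479
t=4: π = [0.1800, 0.1887, 0.1654, 0.2388, 0.2271], E[r] = 0.8845, γ^t·E[r] = 0.212364, running G = 3.150843
t=5: π = [0.1799, 0.1885, 0.1655, 0.2392, 0.2269], E[r] = 0.8825, γ^t·E[r] = 0.148320, running G = 3.299163

G = 3.2992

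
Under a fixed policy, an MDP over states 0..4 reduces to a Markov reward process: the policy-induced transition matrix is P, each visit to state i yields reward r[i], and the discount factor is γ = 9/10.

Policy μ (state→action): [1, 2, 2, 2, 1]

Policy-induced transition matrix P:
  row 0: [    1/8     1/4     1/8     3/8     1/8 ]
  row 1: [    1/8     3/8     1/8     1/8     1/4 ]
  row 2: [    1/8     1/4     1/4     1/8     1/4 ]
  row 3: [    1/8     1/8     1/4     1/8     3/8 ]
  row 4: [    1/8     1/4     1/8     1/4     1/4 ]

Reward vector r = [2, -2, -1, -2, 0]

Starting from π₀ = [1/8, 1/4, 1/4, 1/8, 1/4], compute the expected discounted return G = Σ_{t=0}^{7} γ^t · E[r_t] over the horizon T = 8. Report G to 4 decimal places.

t=0: π = [0.1250, 0.2500, 0.2500, 0.1250, 0.2500], E[r] = -0.7500, γ^t·E[r] = -0.750000, running G = -0.750000
t=1: π = [0.1250, 0.2656, 0.1719, 0.1875, 0.2500], E[r] = -0.8281, γ^t·E[r] = -0.745313, running G = -1.495313
t=2: π = [0.1250, 0.2598, 0.1699, 0.1875, 0.2578], E[r] = -0.8145, γ^t·E[r] = -0.659707, running G = -2.155020
t=3: π = [0.1250, 0.2590, 0.1697, 0.1885, 0.2578], E[r] = -0.8147, γ^t·E[r] = -0.593914, running G = -2.748934
t=4: π = [0.1250, 0.2588, 0.1698, 0.1885, 0.2579], E[r] = -0.8144, γ^t·E[r] = -0.534303, running G = -3.283236
t=5: π = [0.1250, 0.2588, 0.1698, 0.1885, 0.2579], E[r] = -0.8144, γ^t·E[r] = -0.480866, running G = -3.764102
t=6: π = [0.1250, 0.2588, 0.1698, 0.1885, 0.2579], E[r] = -0.8143, γ^t·E[r] = -0.432775, running G = -4.196877
t=7: π = [0.1250, 0.2588, 0.1698, 0.1885, 0.2579], E[r] = -0.8143, γ^t·E[r] = -0.389498, running G = -4.586375

G = -4.5864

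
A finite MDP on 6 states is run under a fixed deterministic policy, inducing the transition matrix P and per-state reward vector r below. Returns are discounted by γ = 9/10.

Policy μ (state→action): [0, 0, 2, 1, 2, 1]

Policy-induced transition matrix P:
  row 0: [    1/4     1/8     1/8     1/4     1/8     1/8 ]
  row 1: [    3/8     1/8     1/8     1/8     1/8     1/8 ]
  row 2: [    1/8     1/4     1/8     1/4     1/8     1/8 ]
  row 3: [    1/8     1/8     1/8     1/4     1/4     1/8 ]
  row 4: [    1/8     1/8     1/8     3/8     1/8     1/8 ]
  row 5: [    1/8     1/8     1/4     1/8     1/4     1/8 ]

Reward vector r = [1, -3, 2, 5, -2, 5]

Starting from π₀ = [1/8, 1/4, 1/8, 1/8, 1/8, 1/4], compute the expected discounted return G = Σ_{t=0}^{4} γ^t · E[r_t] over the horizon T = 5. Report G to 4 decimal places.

G = 5.8210

t=0: π = [0.1250, 0.2500, 0.1250, 0.1250, 0.1250, 0.2500], E[r] = 1.2500, γ^t·E[r] = 1.250000, running G = 1.250000
t=1: π = [0.2031, 0.1406, 0.1563, 0.2031, 0.1719, 0.1250], E[r] = 1.3906, γ^t·E[r] = 1.251563, running G = 2.501563
t=2: π = [0.1855, 0.1445, 0.1406, 0.2383, 0.1660, 0.1250], E[r] = 1.5176, γ^t·E[r] = 1.229238, running G = 3.730801
t=3: π = [0.1843, 0.1426, 0.1406, 0.2371, 0.1704, 0.1250], E[r] = 1.5073, γ^t·E[r] = 1.098839, running G = 4.829640
t=4: π = [0.1837, 0.1426, 0.1406, 0.2379, 0.1703, 0.1250], E[r] = 1.5110, γ^t·E[r] = 0.991338, running G = 5.820978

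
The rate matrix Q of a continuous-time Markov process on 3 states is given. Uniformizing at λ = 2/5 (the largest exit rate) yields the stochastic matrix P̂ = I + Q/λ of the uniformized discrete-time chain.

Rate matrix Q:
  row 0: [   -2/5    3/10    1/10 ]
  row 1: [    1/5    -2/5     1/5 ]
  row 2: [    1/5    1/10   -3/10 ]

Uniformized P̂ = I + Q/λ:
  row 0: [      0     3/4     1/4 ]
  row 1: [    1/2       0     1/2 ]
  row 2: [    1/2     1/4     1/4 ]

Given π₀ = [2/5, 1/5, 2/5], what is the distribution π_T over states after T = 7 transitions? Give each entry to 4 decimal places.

π = [0.3328, 0.3344, 0.3328]

t=0: π = [0.4000, 0.2000, 0.4000]
t=1: π = [0.3000, 0.4000, 0.3000]
t=2: π = [0.3500, 0.3000, 0.3500]
t=3: π = [0.3250, 0.3500, 0.3250]
t=4: π = [0.3375, 0.3250, 0.3375]
t=5: π = [0.3313, 0.3375, 0.3313]
t=6: π = [0.3344, 0.3313, 0.3344]
t=7: π = [0.3328, 0.3344, 0.3328]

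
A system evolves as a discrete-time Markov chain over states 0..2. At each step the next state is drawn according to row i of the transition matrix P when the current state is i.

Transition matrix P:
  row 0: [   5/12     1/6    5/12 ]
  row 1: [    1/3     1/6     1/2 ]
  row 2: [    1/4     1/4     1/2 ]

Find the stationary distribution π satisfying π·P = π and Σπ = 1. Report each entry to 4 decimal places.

π = [0.3206, 0.2061, 0.4733]

Balance equations π_j = Σ_i π_i·P[i][j]:
  π_0 = 5/12·π_0 + 1/3·π_1 + 1/4·π_2
  π_1 = 1/6·π_0 + 1/6·π_1 + 1/4·π_2
  normalize: π_0 + π_1 + π_2 = 1
Solving the linear system gives exactly π = [42/131, 27/131, 62/131].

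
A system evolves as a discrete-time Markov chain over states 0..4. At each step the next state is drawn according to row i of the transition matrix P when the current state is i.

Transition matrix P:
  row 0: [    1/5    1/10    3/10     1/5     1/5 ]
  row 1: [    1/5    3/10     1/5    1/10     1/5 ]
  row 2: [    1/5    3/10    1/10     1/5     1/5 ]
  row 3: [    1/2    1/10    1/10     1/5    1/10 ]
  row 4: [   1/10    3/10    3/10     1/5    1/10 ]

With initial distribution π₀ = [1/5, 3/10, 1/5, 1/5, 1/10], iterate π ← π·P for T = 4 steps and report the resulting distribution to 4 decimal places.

t=0: π = [0.2000, 0.3000, 0.2000, 0.2000, 0.1000]
t=1: π = [0.2500, 0.2200, 0.1900, 0.1700, 0.1700]
t=2: π = [0.2340, 0.2160, 0.2060, 0.1780, 0.1660]
t=3: π = [0.2368, 0.2176, 0.2016, 0.1784, 0.1656]
t=4: π = [0.2370, 0.2170, 0.2022, 0.1782, 0.1656]

π = [0.2370, 0.2170, 0.2022, 0.1782, 0.1656]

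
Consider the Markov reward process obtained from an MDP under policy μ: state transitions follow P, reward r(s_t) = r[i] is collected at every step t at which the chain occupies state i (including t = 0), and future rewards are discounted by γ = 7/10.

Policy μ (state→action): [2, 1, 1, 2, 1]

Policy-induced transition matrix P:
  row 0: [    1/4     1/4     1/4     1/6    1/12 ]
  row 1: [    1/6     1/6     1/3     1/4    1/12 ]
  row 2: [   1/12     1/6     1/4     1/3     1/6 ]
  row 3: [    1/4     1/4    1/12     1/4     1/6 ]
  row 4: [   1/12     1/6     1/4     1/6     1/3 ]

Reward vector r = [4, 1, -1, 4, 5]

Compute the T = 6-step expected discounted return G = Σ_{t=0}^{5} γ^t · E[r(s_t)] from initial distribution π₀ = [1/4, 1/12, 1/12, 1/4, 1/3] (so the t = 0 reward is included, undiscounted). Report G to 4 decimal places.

t=0: π = [0.2500, 0.0833, 0.0833, 0.2500, 0.3333], E[r] = 3.6667, γ^t·E[r] = 3.666667, running G = 3.666667
t=1: π = [0.1736, 0.2083, 0.2153, 0.2083, 0.1944], E[r] = 2.4931, γ^t·E[r] = 1.745139, running G = 5.411806
t=2: π = [0.1644, 0.1985, 0.2326, 0.2373, 0.1672], E[r] = 2.4086, γ^t·E[r] = 1.180197, running G = 6.592002
t=3: π = [0.1668, 0.2001, 0.2270, 0.2418, 0.1643], E[r] = 2.4289, γ^t·E[r] = 0.833118, running G = 7.425120
t=4: π = [0.1681, 0.2007, 0.2264, 0.2413, 0.1635], E[r] = 2.4294, γ^t·E[r] = 0.583299, running G = 8.008420
t=5: π = [0.1683, 0.2008, 0.2265, 0.2412, 0.1632], E[r] = 2.4283, γ^t·E[r] = 0.408123, running G = 8.416543

G = 8.4165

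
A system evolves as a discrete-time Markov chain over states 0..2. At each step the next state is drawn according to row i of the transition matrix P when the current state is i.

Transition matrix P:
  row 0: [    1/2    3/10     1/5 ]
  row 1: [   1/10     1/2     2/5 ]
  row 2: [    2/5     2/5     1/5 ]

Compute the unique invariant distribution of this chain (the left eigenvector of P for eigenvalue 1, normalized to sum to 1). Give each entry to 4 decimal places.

Balance equations π_j = Σ_i π_i·P[i][j]:
  π_0 = 1/2·π_0 + 1/10·π_1 + 2/5·π_2
  π_1 = 3/10·π_0 + 1/2·π_1 + 2/5·π_2
  normalize: π_0 + π_1 + π_2 = 1
Solving the linear system gives exactly π = [4/13, 16/39, 11/39].

π = [0.3077, 0.4103, 0.2821]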